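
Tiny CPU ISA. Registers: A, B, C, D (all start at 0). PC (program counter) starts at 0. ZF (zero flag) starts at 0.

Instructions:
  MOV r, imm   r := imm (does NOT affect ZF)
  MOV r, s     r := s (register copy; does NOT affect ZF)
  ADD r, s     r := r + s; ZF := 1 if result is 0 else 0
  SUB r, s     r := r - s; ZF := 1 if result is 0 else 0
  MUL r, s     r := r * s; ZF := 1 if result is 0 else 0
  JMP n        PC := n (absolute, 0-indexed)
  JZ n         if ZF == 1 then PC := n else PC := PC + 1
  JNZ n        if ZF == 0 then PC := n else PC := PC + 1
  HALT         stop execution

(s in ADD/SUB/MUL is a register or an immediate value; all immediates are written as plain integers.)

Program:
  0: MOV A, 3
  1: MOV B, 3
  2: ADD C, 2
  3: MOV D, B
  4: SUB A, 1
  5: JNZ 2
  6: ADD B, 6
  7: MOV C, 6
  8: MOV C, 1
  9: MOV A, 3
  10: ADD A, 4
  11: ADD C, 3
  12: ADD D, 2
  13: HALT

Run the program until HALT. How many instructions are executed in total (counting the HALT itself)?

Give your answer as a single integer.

Step 1: PC=0 exec 'MOV A, 3'. After: A=3 B=0 C=0 D=0 ZF=0 PC=1
Step 2: PC=1 exec 'MOV B, 3'. After: A=3 B=3 C=0 D=0 ZF=0 PC=2
Step 3: PC=2 exec 'ADD C, 2'. After: A=3 B=3 C=2 D=0 ZF=0 PC=3
Step 4: PC=3 exec 'MOV D, B'. After: A=3 B=3 C=2 D=3 ZF=0 PC=4
Step 5: PC=4 exec 'SUB A, 1'. After: A=2 B=3 C=2 D=3 ZF=0 PC=5
Step 6: PC=5 exec 'JNZ 2'. After: A=2 B=3 C=2 D=3 ZF=0 PC=2
Step 7: PC=2 exec 'ADD C, 2'. After: A=2 B=3 C=4 D=3 ZF=0 PC=3
Step 8: PC=3 exec 'MOV D, B'. After: A=2 B=3 C=4 D=3 ZF=0 PC=4
Step 9: PC=4 exec 'SUB A, 1'. After: A=1 B=3 C=4 D=3 ZF=0 PC=5
Step 10: PC=5 exec 'JNZ 2'. After: A=1 B=3 C=4 D=3 ZF=0 PC=2
Step 11: PC=2 exec 'ADD C, 2'. After: A=1 B=3 C=6 D=3 ZF=0 PC=3
Step 12: PC=3 exec 'MOV D, B'. After: A=1 B=3 C=6 D=3 ZF=0 PC=4
Step 13: PC=4 exec 'SUB A, 1'. After: A=0 B=3 C=6 D=3 ZF=1 PC=5
Step 14: PC=5 exec 'JNZ 2'. After: A=0 B=3 C=6 D=3 ZF=1 PC=6
Step 15: PC=6 exec 'ADD B, 6'. After: A=0 B=9 C=6 D=3 ZF=0 PC=7
Step 16: PC=7 exec 'MOV C, 6'. After: A=0 B=9 C=6 D=3 ZF=0 PC=8
Step 17: PC=8 exec 'MOV C, 1'. After: A=0 B=9 C=1 D=3 ZF=0 PC=9
Step 18: PC=9 exec 'MOV A, 3'. After: A=3 B=9 C=1 D=3 ZF=0 PC=10
Step 19: PC=10 exec 'ADD A, 4'. After: A=7 B=9 C=1 D=3 ZF=0 PC=11
Step 20: PC=11 exec 'ADD C, 3'. After: A=7 B=9 C=4 D=3 ZF=0 PC=12
Step 21: PC=12 exec 'ADD D, 2'. After: A=7 B=9 C=4 D=5 ZF=0 PC=13
Step 22: PC=13 exec 'HALT'. After: A=7 B=9 C=4 D=5 ZF=0 PC=13 HALTED
Total instructions executed: 22

Answer: 22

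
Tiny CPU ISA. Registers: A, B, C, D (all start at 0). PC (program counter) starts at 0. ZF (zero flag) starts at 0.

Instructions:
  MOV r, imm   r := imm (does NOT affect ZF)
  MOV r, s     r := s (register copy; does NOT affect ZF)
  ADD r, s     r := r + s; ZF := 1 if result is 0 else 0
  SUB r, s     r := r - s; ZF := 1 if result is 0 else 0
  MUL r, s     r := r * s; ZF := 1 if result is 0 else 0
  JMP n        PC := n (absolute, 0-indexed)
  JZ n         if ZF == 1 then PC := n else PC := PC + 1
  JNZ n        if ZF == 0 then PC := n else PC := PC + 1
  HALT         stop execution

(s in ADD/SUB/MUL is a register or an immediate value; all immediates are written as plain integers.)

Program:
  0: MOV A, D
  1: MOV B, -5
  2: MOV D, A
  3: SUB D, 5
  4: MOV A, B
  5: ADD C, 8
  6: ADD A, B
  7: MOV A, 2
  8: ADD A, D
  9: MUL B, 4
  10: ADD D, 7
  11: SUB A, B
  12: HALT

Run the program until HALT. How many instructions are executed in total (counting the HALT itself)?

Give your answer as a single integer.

Step 1: PC=0 exec 'MOV A, D'. After: A=0 B=0 C=0 D=0 ZF=0 PC=1
Step 2: PC=1 exec 'MOV B, -5'. After: A=0 B=-5 C=0 D=0 ZF=0 PC=2
Step 3: PC=2 exec 'MOV D, A'. After: A=0 B=-5 C=0 D=0 ZF=0 PC=3
Step 4: PC=3 exec 'SUB D, 5'. After: A=0 B=-5 C=0 D=-5 ZF=0 PC=4
Step 5: PC=4 exec 'MOV A, B'. After: A=-5 B=-5 C=0 D=-5 ZF=0 PC=5
Step 6: PC=5 exec 'ADD C, 8'. After: A=-5 B=-5 C=8 D=-5 ZF=0 PC=6
Step 7: PC=6 exec 'ADD A, B'. After: A=-10 B=-5 C=8 D=-5 ZF=0 PC=7
Step 8: PC=7 exec 'MOV A, 2'. After: A=2 B=-5 C=8 D=-5 ZF=0 PC=8
Step 9: PC=8 exec 'ADD A, D'. After: A=-3 B=-5 C=8 D=-5 ZF=0 PC=9
Step 10: PC=9 exec 'MUL B, 4'. After: A=-3 B=-20 C=8 D=-5 ZF=0 PC=10
Step 11: PC=10 exec 'ADD D, 7'. After: A=-3 B=-20 C=8 D=2 ZF=0 PC=11
Step 12: PC=11 exec 'SUB A, B'. After: A=17 B=-20 C=8 D=2 ZF=0 PC=12
Step 13: PC=12 exec 'HALT'. After: A=17 B=-20 C=8 D=2 ZF=0 PC=12 HALTED
Total instructions executed: 13

Answer: 13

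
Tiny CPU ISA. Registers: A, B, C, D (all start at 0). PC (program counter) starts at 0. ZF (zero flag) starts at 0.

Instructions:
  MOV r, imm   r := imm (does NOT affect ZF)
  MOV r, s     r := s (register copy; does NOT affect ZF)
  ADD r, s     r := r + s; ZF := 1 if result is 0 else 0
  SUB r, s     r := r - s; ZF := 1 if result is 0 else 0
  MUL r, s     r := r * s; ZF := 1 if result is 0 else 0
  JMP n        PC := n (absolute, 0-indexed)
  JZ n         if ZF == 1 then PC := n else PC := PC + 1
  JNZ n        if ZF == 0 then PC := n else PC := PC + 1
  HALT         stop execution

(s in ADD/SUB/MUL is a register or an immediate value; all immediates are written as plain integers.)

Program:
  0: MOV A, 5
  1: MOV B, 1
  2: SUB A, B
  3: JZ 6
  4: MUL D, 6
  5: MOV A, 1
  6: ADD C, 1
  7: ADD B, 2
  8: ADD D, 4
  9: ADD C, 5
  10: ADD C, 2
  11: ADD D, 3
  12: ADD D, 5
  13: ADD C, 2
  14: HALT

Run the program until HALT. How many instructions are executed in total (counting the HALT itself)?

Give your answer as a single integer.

Step 1: PC=0 exec 'MOV A, 5'. After: A=5 B=0 C=0 D=0 ZF=0 PC=1
Step 2: PC=1 exec 'MOV B, 1'. After: A=5 B=1 C=0 D=0 ZF=0 PC=2
Step 3: PC=2 exec 'SUB A, B'. After: A=4 B=1 C=0 D=0 ZF=0 PC=3
Step 4: PC=3 exec 'JZ 6'. After: A=4 B=1 C=0 D=0 ZF=0 PC=4
Step 5: PC=4 exec 'MUL D, 6'. After: A=4 B=1 C=0 D=0 ZF=1 PC=5
Step 6: PC=5 exec 'MOV A, 1'. After: A=1 B=1 C=0 D=0 ZF=1 PC=6
Step 7: PC=6 exec 'ADD C, 1'. After: A=1 B=1 C=1 D=0 ZF=0 PC=7
Step 8: PC=7 exec 'ADD B, 2'. After: A=1 B=3 C=1 D=0 ZF=0 PC=8
Step 9: PC=8 exec 'ADD D, 4'. After: A=1 B=3 C=1 D=4 ZF=0 PC=9
Step 10: PC=9 exec 'ADD C, 5'. After: A=1 B=3 C=6 D=4 ZF=0 PC=10
Step 11: PC=10 exec 'ADD C, 2'. After: A=1 B=3 C=8 D=4 ZF=0 PC=11
Step 12: PC=11 exec 'ADD D, 3'. After: A=1 B=3 C=8 D=7 ZF=0 PC=12
Step 13: PC=12 exec 'ADD D, 5'. After: A=1 B=3 C=8 D=12 ZF=0 PC=13
Step 14: PC=13 exec 'ADD C, 2'. After: A=1 B=3 C=10 D=12 ZF=0 PC=14
Step 15: PC=14 exec 'HALT'. After: A=1 B=3 C=10 D=12 ZF=0 PC=14 HALTED
Total instructions executed: 15

Answer: 15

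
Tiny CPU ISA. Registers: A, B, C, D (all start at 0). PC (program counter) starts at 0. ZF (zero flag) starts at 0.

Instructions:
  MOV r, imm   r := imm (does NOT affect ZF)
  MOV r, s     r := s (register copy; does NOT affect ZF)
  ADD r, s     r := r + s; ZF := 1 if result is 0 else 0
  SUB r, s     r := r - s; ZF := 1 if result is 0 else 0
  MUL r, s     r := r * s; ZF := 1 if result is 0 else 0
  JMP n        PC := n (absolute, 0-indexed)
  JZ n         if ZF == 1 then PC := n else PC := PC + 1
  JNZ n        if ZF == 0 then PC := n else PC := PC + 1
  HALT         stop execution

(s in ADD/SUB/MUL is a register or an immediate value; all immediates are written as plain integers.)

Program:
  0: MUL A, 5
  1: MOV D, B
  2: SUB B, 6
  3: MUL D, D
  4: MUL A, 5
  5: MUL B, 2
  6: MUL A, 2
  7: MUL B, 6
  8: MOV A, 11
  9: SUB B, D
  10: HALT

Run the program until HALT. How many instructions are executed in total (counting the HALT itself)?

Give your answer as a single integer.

Answer: 11

Derivation:
Step 1: PC=0 exec 'MUL A, 5'. After: A=0 B=0 C=0 D=0 ZF=1 PC=1
Step 2: PC=1 exec 'MOV D, B'. After: A=0 B=0 C=0 D=0 ZF=1 PC=2
Step 3: PC=2 exec 'SUB B, 6'. After: A=0 B=-6 C=0 D=0 ZF=0 PC=3
Step 4: PC=3 exec 'MUL D, D'. After: A=0 B=-6 C=0 D=0 ZF=1 PC=4
Step 5: PC=4 exec 'MUL A, 5'. After: A=0 B=-6 C=0 D=0 ZF=1 PC=5
Step 6: PC=5 exec 'MUL B, 2'. After: A=0 B=-12 C=0 D=0 ZF=0 PC=6
Step 7: PC=6 exec 'MUL A, 2'. After: A=0 B=-12 C=0 D=0 ZF=1 PC=7
Step 8: PC=7 exec 'MUL B, 6'. After: A=0 B=-72 C=0 D=0 ZF=0 PC=8
Step 9: PC=8 exec 'MOV A, 11'. After: A=11 B=-72 C=0 D=0 ZF=0 PC=9
Step 10: PC=9 exec 'SUB B, D'. After: A=11 B=-72 C=0 D=0 ZF=0 PC=10
Step 11: PC=10 exec 'HALT'. After: A=11 B=-72 C=0 D=0 ZF=0 PC=10 HALTED
Total instructions executed: 11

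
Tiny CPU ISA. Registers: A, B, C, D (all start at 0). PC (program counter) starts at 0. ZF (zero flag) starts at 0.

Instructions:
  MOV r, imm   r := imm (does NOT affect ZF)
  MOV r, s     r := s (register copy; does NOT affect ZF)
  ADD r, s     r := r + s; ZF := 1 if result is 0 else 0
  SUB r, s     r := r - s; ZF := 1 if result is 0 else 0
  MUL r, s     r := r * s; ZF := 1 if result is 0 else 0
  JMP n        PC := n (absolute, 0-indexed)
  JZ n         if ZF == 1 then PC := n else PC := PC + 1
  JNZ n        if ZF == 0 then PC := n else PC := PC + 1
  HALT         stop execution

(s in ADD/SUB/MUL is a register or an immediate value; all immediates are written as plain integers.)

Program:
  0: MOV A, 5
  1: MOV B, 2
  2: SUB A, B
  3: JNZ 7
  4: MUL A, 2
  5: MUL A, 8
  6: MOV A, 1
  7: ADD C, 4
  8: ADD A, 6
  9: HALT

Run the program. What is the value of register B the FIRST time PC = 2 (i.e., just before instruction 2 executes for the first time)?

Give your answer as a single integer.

Step 1: PC=0 exec 'MOV A, 5'. After: A=5 B=0 C=0 D=0 ZF=0 PC=1
Step 2: PC=1 exec 'MOV B, 2'. After: A=5 B=2 C=0 D=0 ZF=0 PC=2
First time PC=2: B=2

2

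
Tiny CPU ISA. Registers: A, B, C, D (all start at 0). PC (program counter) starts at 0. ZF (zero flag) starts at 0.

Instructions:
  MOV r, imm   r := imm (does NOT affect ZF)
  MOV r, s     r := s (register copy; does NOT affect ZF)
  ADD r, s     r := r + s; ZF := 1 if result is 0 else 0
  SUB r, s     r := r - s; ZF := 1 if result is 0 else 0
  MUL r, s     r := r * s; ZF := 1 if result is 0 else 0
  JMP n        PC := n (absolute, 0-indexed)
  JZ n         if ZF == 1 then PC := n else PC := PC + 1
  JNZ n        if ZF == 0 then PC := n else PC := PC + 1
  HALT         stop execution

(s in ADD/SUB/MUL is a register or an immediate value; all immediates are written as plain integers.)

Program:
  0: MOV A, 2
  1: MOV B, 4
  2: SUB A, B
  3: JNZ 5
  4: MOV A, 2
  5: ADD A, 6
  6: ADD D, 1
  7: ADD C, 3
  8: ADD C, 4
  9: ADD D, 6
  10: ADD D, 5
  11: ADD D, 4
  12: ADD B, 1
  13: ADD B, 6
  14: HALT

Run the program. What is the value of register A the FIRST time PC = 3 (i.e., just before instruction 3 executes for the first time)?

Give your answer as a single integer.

Step 1: PC=0 exec 'MOV A, 2'. After: A=2 B=0 C=0 D=0 ZF=0 PC=1
Step 2: PC=1 exec 'MOV B, 4'. After: A=2 B=4 C=0 D=0 ZF=0 PC=2
Step 3: PC=2 exec 'SUB A, B'. After: A=-2 B=4 C=0 D=0 ZF=0 PC=3
First time PC=3: A=-2

-2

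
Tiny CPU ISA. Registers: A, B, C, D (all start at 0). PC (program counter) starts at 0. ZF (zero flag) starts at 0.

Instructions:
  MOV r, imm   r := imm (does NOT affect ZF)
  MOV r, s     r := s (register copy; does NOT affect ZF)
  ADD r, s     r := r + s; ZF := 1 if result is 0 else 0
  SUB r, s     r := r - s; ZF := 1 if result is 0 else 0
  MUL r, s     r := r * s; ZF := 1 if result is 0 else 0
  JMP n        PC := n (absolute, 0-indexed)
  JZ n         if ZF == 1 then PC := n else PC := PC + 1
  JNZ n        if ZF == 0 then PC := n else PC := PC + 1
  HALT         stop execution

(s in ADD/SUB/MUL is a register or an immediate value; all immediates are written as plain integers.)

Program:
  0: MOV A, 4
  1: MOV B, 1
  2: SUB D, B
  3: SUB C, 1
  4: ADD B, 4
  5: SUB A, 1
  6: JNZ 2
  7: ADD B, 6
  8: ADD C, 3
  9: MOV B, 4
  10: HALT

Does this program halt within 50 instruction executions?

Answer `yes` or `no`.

Step 1: PC=0 exec 'MOV A, 4'. After: A=4 B=0 C=0 D=0 ZF=0 PC=1
Step 2: PC=1 exec 'MOV B, 1'. After: A=4 B=1 C=0 D=0 ZF=0 PC=2
Step 3: PC=2 exec 'SUB D, B'. After: A=4 B=1 C=0 D=-1 ZF=0 PC=3
Step 4: PC=3 exec 'SUB C, 1'. After: A=4 B=1 C=-1 D=-1 ZF=0 PC=4
Step 5: PC=4 exec 'ADD B, 4'. After: A=4 B=5 C=-1 D=-1 ZF=0 PC=5
Step 6: PC=5 exec 'SUB A, 1'. After: A=3 B=5 C=-1 D=-1 ZF=0 PC=6
Step 7: PC=6 exec 'JNZ 2'. After: A=3 B=5 C=-1 D=-1 ZF=0 PC=2
Step 8: PC=2 exec 'SUB D, B'. After: A=3 B=5 C=-1 D=-6 ZF=0 PC=3
Step 9: PC=3 exec 'SUB C, 1'. After: A=3 B=5 C=-2 D=-6 ZF=0 PC=4
Step 10: PC=4 exec 'ADD B, 4'. After: A=3 B=9 C=-2 D=-6 ZF=0 PC=5
Step 11: PC=5 exec 'SUB A, 1'. After: A=2 B=9 C=-2 D=-6 ZF=0 PC=6
Step 12: PC=6 exec 'JNZ 2'. After: A=2 B=9 C=-2 D=-6 ZF=0 PC=2
Step 13: PC=2 exec 'SUB D, B'. After: A=2 B=9 C=-2 D=-15 ZF=0 PC=3
Step 14: PC=3 exec 'SUB C, 1'. After: A=2 B=9 C=-3 D=-15 ZF=0 PC=4
Step 15: PC=4 exec 'ADD B, 4'. After: A=2 B=13 C=-3 D=-15 ZF=0 PC=5
Step 16: PC=5 exec 'SUB A, 1'. After: A=1 B=13 C=-3 D=-15 ZF=0 PC=6
Step 17: PC=6 exec 'JNZ 2'. After: A=1 B=13 C=-3 D=-15 ZF=0 PC=2
Step 18: PC=2 exec 'SUB D, B'. After: A=1 B=13 C=-3 D=-28 ZF=0 PC=3
Step 19: PC=3 exec 'SUB C, 1'. After: A=1 B=13 C=-4 D=-28 ZF=0 PC=4
Step 20: PC=4 exec 'ADD B, 4'. After: A=1 B=17 C=-4 D=-28 ZF=0 PC=5
Step 21: PC=5 exec 'SUB A, 1'. After: A=0 B=17 C=-4 D=-28 ZF=1 PC=6
Step 22: PC=6 exec 'JNZ 2'. After: A=0 B=17 C=-4 D=-28 ZF=1 PC=7
Step 23: PC=7 exec 'ADD B, 6'. After: A=0 B=23 C=-4 D=-28 ZF=0 PC=8
Step 24: PC=8 exec 'ADD C, 3'. After: A=0 B=23 C=-1 D=-28 ZF=0 PC=9
Step 25: PC=9 exec 'MOV B, 4'. After: A=0 B=4 C=-1 D=-28 ZF=0 PC=10
Step 26: PC=10 exec 'HALT'. After: A=0 B=4 C=-1 D=-28 ZF=0 PC=10 HALTED

Answer: yes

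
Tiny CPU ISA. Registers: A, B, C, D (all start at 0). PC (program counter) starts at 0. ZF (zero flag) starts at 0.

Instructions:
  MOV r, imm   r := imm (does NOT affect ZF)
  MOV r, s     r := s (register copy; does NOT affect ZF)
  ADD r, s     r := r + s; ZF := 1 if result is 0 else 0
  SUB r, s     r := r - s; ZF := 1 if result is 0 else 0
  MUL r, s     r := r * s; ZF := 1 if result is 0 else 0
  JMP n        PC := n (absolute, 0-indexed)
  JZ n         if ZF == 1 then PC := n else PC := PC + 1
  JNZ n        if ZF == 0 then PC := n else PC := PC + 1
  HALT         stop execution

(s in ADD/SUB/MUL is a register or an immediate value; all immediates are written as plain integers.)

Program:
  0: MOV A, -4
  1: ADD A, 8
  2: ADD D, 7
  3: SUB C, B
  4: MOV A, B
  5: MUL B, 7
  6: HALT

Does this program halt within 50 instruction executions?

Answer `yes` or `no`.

Step 1: PC=0 exec 'MOV A, -4'. After: A=-4 B=0 C=0 D=0 ZF=0 PC=1
Step 2: PC=1 exec 'ADD A, 8'. After: A=4 B=0 C=0 D=0 ZF=0 PC=2
Step 3: PC=2 exec 'ADD D, 7'. After: A=4 B=0 C=0 D=7 ZF=0 PC=3
Step 4: PC=3 exec 'SUB C, B'. After: A=4 B=0 C=0 D=7 ZF=1 PC=4
Step 5: PC=4 exec 'MOV A, B'. After: A=0 B=0 C=0 D=7 ZF=1 PC=5
Step 6: PC=5 exec 'MUL B, 7'. After: A=0 B=0 C=0 D=7 ZF=1 PC=6
Step 7: PC=6 exec 'HALT'. After: A=0 B=0 C=0 D=7 ZF=1 PC=6 HALTED

Answer: yes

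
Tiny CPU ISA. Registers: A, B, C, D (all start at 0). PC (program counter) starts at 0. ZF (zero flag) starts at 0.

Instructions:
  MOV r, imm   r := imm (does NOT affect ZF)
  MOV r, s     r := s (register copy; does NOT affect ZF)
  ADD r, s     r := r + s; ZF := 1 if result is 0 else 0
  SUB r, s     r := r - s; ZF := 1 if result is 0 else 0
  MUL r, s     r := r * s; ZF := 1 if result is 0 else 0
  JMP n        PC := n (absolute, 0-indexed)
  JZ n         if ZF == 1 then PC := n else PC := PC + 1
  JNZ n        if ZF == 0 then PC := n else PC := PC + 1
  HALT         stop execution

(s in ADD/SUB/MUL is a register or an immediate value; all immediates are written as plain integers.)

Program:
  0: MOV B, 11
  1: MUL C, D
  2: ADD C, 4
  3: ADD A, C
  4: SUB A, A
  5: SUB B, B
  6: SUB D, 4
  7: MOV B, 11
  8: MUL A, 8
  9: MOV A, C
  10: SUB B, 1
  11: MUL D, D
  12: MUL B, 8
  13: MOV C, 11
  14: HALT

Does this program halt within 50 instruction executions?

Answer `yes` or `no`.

Step 1: PC=0 exec 'MOV B, 11'. After: A=0 B=11 C=0 D=0 ZF=0 PC=1
Step 2: PC=1 exec 'MUL C, D'. After: A=0 B=11 C=0 D=0 ZF=1 PC=2
Step 3: PC=2 exec 'ADD C, 4'. After: A=0 B=11 C=4 D=0 ZF=0 PC=3
Step 4: PC=3 exec 'ADD A, C'. After: A=4 B=11 C=4 D=0 ZF=0 PC=4
Step 5: PC=4 exec 'SUB A, A'. After: A=0 B=11 C=4 D=0 ZF=1 PC=5
Step 6: PC=5 exec 'SUB B, B'. After: A=0 B=0 C=4 D=0 ZF=1 PC=6
Step 7: PC=6 exec 'SUB D, 4'. After: A=0 B=0 C=4 D=-4 ZF=0 PC=7
Step 8: PC=7 exec 'MOV B, 11'. After: A=0 B=11 C=4 D=-4 ZF=0 PC=8
Step 9: PC=8 exec 'MUL A, 8'. After: A=0 B=11 C=4 D=-4 ZF=1 PC=9
Step 10: PC=9 exec 'MOV A, C'. After: A=4 B=11 C=4 D=-4 ZF=1 PC=10
Step 11: PC=10 exec 'SUB B, 1'. After: A=4 B=10 C=4 D=-4 ZF=0 PC=11
Step 12: PC=11 exec 'MUL D, D'. After: A=4 B=10 C=4 D=16 ZF=0 PC=12
Step 13: PC=12 exec 'MUL B, 8'. After: A=4 B=80 C=4 D=16 ZF=0 PC=13
Step 14: PC=13 exec 'MOV C, 11'. After: A=4 B=80 C=11 D=16 ZF=0 PC=14
Step 15: PC=14 exec 'HALT'. After: A=4 B=80 C=11 D=16 ZF=0 PC=14 HALTED

Answer: yes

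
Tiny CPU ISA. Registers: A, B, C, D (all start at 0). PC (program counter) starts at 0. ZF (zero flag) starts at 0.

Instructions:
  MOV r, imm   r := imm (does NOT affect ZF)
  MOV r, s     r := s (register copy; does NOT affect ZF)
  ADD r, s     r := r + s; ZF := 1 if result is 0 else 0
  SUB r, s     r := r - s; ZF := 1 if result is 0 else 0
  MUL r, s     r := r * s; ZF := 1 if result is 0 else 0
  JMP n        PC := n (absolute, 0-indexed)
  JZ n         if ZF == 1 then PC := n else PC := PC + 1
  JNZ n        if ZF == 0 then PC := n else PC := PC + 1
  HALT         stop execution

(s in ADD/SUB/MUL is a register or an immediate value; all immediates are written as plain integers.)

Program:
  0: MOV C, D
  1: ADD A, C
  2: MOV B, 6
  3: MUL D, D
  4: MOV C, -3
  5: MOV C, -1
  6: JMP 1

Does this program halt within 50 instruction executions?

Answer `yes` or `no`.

Answer: no

Derivation:
Step 1: PC=0 exec 'MOV C, D'. After: A=0 B=0 C=0 D=0 ZF=0 PC=1
Step 2: PC=1 exec 'ADD A, C'. After: A=0 B=0 C=0 D=0 ZF=1 PC=2
Step 3: PC=2 exec 'MOV B, 6'. After: A=0 B=6 C=0 D=0 ZF=1 PC=3
Step 4: PC=3 exec 'MUL D, D'. After: A=0 B=6 C=0 D=0 ZF=1 PC=4
Step 5: PC=4 exec 'MOV C, -3'. After: A=0 B=6 C=-3 D=0 ZF=1 PC=5
Step 6: PC=5 exec 'MOV C, -1'. After: A=0 B=6 C=-1 D=0 ZF=1 PC=6
Step 7: PC=6 exec 'JMP 1'. After: A=0 B=6 C=-1 D=0 ZF=1 PC=1
Step 8: PC=1 exec 'ADD A, C'. After: A=-1 B=6 C=-1 D=0 ZF=0 PC=2
Step 9: PC=2 exec 'MOV B, 6'. After: A=-1 B=6 C=-1 D=0 ZF=0 PC=3
Step 10: PC=3 exec 'MUL D, D'. After: A=-1 B=6 C=-1 D=0 ZF=1 PC=4
Step 11: PC=4 exec 'MOV C, -3'. After: A=-1 B=6 C=-3 D=0 ZF=1 PC=5
Step 12: PC=5 exec 'MOV C, -1'. After: A=-1 B=6 C=-1 D=0 ZF=1 PC=6
Step 13: PC=6 exec 'JMP 1'. After: A=-1 B=6 C=-1 D=0 ZF=1 PC=1
Step 14: PC=1 exec 'ADD A, C'. After: A=-2 B=6 C=-1 D=0 ZF=0 PC=2
Step 15: PC=2 exec 'MOV B, 6'. After: A=-2 B=6 C=-1 D=0 ZF=0 PC=3
After 50 steps: not halted. PC revisits the same instructions with no path to HALT; will never halt.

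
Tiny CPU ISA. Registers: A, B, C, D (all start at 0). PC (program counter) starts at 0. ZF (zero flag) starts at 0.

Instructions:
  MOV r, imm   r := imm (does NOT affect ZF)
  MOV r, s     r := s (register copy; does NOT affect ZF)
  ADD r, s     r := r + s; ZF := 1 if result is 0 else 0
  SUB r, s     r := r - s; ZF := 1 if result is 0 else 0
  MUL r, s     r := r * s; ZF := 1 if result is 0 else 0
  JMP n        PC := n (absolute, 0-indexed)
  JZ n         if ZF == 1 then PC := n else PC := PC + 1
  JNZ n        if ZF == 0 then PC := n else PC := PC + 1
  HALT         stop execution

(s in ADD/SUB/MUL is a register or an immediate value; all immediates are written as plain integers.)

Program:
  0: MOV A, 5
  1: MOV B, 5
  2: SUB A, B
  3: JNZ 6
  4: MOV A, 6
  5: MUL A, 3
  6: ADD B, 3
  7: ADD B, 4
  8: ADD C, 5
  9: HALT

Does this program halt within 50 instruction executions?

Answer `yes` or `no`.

Step 1: PC=0 exec 'MOV A, 5'. After: A=5 B=0 C=0 D=0 ZF=0 PC=1
Step 2: PC=1 exec 'MOV B, 5'. After: A=5 B=5 C=0 D=0 ZF=0 PC=2
Step 3: PC=2 exec 'SUB A, B'. After: A=0 B=5 C=0 D=0 ZF=1 PC=3
Step 4: PC=3 exec 'JNZ 6'. After: A=0 B=5 C=0 D=0 ZF=1 PC=4
Step 5: PC=4 exec 'MOV A, 6'. After: A=6 B=5 C=0 D=0 ZF=1 PC=5
Step 6: PC=5 exec 'MUL A, 3'. After: A=18 B=5 C=0 D=0 ZF=0 PC=6
Step 7: PC=6 exec 'ADD B, 3'. After: A=18 B=8 C=0 D=0 ZF=0 PC=7
Step 8: PC=7 exec 'ADD B, 4'. After: A=18 B=12 C=0 D=0 ZF=0 PC=8
Step 9: PC=8 exec 'ADD C, 5'. After: A=18 B=12 C=5 D=0 ZF=0 PC=9
Step 10: PC=9 exec 'HALT'. After: A=18 B=12 C=5 D=0 ZF=0 PC=9 HALTED

Answer: yes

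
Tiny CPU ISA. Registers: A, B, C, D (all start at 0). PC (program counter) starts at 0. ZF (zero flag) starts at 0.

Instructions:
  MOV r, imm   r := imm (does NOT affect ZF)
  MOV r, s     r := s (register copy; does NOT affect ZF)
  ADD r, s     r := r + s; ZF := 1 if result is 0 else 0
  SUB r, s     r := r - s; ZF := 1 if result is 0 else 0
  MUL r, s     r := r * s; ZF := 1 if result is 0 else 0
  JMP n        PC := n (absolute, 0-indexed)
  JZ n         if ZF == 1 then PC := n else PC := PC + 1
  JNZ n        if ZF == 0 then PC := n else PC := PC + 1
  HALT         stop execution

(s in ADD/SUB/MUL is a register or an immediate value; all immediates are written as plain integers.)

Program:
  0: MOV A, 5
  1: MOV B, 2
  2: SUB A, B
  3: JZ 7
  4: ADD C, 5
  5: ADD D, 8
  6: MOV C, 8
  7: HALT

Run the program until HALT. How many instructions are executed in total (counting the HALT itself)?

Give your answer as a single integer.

Answer: 8

Derivation:
Step 1: PC=0 exec 'MOV A, 5'. After: A=5 B=0 C=0 D=0 ZF=0 PC=1
Step 2: PC=1 exec 'MOV B, 2'. After: A=5 B=2 C=0 D=0 ZF=0 PC=2
Step 3: PC=2 exec 'SUB A, B'. After: A=3 B=2 C=0 D=0 ZF=0 PC=3
Step 4: PC=3 exec 'JZ 7'. After: A=3 B=2 C=0 D=0 ZF=0 PC=4
Step 5: PC=4 exec 'ADD C, 5'. After: A=3 B=2 C=5 D=0 ZF=0 PC=5
Step 6: PC=5 exec 'ADD D, 8'. After: A=3 B=2 C=5 D=8 ZF=0 PC=6
Step 7: PC=6 exec 'MOV C, 8'. After: A=3 B=2 C=8 D=8 ZF=0 PC=7
Step 8: PC=7 exec 'HALT'. After: A=3 B=2 C=8 D=8 ZF=0 PC=7 HALTED
Total instructions executed: 8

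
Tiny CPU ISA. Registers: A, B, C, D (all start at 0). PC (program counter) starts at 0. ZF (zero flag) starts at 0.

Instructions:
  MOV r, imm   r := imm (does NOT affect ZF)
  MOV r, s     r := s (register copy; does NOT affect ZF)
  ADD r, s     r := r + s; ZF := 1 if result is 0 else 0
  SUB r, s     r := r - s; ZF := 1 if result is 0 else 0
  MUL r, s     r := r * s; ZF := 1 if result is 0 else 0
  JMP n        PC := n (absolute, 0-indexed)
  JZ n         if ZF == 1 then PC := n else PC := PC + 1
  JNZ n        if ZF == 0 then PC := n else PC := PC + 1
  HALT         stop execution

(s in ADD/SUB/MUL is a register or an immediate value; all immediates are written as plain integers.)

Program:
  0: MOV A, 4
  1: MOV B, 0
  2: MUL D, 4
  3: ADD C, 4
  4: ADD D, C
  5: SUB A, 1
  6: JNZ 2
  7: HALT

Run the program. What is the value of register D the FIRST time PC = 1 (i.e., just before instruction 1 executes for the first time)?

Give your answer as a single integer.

Step 1: PC=0 exec 'MOV A, 4'. After: A=4 B=0 C=0 D=0 ZF=0 PC=1
First time PC=1: D=0

0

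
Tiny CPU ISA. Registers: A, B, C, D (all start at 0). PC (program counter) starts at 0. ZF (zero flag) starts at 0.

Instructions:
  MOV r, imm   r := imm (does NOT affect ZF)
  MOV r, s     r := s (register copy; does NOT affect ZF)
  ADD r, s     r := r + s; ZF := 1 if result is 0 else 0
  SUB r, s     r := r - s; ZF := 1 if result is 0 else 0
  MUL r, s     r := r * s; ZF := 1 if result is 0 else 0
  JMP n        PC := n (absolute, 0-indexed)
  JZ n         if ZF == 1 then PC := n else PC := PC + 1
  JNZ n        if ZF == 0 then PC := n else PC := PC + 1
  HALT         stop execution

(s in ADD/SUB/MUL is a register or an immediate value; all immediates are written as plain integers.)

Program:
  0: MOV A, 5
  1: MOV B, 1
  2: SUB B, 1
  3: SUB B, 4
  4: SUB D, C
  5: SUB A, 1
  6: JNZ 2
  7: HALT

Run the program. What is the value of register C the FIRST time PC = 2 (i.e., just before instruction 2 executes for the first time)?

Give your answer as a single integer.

Step 1: PC=0 exec 'MOV A, 5'. After: A=5 B=0 C=0 D=0 ZF=0 PC=1
Step 2: PC=1 exec 'MOV B, 1'. After: A=5 B=1 C=0 D=0 ZF=0 PC=2
First time PC=2: C=0

0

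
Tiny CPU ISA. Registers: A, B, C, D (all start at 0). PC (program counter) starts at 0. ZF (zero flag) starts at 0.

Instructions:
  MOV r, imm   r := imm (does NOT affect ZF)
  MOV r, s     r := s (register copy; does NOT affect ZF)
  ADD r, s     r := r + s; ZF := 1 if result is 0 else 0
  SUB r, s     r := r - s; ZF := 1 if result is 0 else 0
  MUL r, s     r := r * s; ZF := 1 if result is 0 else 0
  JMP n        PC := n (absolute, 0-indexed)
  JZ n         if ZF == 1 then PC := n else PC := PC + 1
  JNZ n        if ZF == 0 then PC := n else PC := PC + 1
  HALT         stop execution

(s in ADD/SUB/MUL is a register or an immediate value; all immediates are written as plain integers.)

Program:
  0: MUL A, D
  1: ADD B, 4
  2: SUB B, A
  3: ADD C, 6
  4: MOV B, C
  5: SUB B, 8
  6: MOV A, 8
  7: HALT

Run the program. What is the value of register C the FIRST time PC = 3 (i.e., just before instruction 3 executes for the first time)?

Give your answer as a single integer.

Step 1: PC=0 exec 'MUL A, D'. After: A=0 B=0 C=0 D=0 ZF=1 PC=1
Step 2: PC=1 exec 'ADD B, 4'. After: A=0 B=4 C=0 D=0 ZF=0 PC=2
Step 3: PC=2 exec 'SUB B, A'. After: A=0 B=4 C=0 D=0 ZF=0 PC=3
First time PC=3: C=0

0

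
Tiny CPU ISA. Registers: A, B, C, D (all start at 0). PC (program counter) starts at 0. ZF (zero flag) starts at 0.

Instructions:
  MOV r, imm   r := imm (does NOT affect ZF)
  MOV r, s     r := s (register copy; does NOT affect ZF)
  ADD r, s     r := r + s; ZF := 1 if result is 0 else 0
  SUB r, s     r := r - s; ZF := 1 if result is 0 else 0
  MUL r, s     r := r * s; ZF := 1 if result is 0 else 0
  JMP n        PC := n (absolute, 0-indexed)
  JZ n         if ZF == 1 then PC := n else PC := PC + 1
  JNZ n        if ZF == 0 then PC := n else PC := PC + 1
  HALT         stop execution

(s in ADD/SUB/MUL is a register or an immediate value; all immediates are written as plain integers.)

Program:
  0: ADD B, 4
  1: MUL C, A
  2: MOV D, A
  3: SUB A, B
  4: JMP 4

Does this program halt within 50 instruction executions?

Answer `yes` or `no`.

Step 1: PC=0 exec 'ADD B, 4'. After: A=0 B=4 C=0 D=0 ZF=0 PC=1
Step 2: PC=1 exec 'MUL C, A'. After: A=0 B=4 C=0 D=0 ZF=1 PC=2
Step 3: PC=2 exec 'MOV D, A'. After: A=0 B=4 C=0 D=0 ZF=1 PC=3
Step 4: PC=3 exec 'SUB A, B'. After: A=-4 B=4 C=0 D=0 ZF=0 PC=4
Step 5: PC=4 exec 'JMP 4'. After: A=-4 B=4 C=0 D=0 ZF=0 PC=4
State after step 5 equals state after step 4: the program is in a cycle of length 1 and will never halt.

Answer: no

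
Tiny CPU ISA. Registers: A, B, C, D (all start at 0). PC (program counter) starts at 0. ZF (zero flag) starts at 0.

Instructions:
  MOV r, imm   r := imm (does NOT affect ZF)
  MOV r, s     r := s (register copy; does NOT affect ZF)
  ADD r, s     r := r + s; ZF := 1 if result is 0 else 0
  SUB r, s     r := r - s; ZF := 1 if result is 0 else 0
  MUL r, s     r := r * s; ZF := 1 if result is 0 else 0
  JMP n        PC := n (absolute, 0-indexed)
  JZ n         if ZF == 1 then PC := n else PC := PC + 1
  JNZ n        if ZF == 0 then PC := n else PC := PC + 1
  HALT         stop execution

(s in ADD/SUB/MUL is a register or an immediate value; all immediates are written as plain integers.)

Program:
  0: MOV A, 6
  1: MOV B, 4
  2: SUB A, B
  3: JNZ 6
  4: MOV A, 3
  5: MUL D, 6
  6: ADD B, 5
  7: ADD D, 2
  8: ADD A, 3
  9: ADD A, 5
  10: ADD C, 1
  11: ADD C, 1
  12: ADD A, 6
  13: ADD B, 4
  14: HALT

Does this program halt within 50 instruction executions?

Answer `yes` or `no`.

Answer: yes

Derivation:
Step 1: PC=0 exec 'MOV A, 6'. After: A=6 B=0 C=0 D=0 ZF=0 PC=1
Step 2: PC=1 exec 'MOV B, 4'. After: A=6 B=4 C=0 D=0 ZF=0 PC=2
Step 3: PC=2 exec 'SUB A, B'. After: A=2 B=4 C=0 D=0 ZF=0 PC=3
Step 4: PC=3 exec 'JNZ 6'. After: A=2 B=4 C=0 D=0 ZF=0 PC=6
Step 5: PC=6 exec 'ADD B, 5'. After: A=2 B=9 C=0 D=0 ZF=0 PC=7
Step 6: PC=7 exec 'ADD D, 2'. After: A=2 B=9 C=0 D=2 ZF=0 PC=8
Step 7: PC=8 exec 'ADD A, 3'. After: A=5 B=9 C=0 D=2 ZF=0 PC=9
Step 8: PC=9 exec 'ADD A, 5'. After: A=10 B=9 C=0 D=2 ZF=0 PC=10
Step 9: PC=10 exec 'ADD C, 1'. After: A=10 B=9 C=1 D=2 ZF=0 PC=11
Step 10: PC=11 exec 'ADD C, 1'. After: A=10 B=9 C=2 D=2 ZF=0 PC=12
Step 11: PC=12 exec 'ADD A, 6'. After: A=16 B=9 C=2 D=2 ZF=0 PC=13
Step 12: PC=13 exec 'ADD B, 4'. After: A=16 B=13 C=2 D=2 ZF=0 PC=14
Step 13: PC=14 exec 'HALT'. After: A=16 B=13 C=2 D=2 ZF=0 PC=14 HALTED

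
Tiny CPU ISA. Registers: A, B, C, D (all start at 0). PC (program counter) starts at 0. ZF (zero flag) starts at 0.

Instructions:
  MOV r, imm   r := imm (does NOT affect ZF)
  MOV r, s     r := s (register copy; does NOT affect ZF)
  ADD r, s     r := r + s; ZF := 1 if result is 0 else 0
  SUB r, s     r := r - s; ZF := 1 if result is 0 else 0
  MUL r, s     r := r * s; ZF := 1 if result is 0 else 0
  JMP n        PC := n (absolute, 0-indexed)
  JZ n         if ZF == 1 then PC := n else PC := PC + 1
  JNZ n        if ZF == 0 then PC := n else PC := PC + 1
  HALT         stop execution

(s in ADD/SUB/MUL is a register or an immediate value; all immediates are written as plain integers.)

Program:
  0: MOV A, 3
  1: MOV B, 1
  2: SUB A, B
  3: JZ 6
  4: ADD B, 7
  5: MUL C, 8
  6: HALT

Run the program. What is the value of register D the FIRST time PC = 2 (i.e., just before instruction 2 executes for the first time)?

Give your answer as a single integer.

Step 1: PC=0 exec 'MOV A, 3'. After: A=3 B=0 C=0 D=0 ZF=0 PC=1
Step 2: PC=1 exec 'MOV B, 1'. After: A=3 B=1 C=0 D=0 ZF=0 PC=2
First time PC=2: D=0

0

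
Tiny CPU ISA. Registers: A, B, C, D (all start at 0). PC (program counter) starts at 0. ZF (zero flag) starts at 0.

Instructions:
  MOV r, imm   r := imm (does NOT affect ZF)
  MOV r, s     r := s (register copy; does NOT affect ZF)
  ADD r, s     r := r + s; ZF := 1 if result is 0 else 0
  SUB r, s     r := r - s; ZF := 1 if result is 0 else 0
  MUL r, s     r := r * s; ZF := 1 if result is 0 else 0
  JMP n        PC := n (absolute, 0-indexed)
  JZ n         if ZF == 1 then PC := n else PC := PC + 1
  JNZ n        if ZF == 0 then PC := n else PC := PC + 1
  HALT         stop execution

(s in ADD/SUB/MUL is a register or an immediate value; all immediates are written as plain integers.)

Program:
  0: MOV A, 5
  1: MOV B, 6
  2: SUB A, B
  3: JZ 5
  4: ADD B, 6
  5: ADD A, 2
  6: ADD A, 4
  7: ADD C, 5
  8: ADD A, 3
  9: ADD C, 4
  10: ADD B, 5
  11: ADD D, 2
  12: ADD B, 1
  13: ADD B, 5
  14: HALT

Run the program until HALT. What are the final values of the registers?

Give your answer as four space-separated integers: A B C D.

Step 1: PC=0 exec 'MOV A, 5'. After: A=5 B=0 C=0 D=0 ZF=0 PC=1
Step 2: PC=1 exec 'MOV B, 6'. After: A=5 B=6 C=0 D=0 ZF=0 PC=2
Step 3: PC=2 exec 'SUB A, B'. After: A=-1 B=6 C=0 D=0 ZF=0 PC=3
Step 4: PC=3 exec 'JZ 5'. After: A=-1 B=6 C=0 D=0 ZF=0 PC=4
Step 5: PC=4 exec 'ADD B, 6'. After: A=-1 B=12 C=0 D=0 ZF=0 PC=5
Step 6: PC=5 exec 'ADD A, 2'. After: A=1 B=12 C=0 D=0 ZF=0 PC=6
Step 7: PC=6 exec 'ADD A, 4'. After: A=5 B=12 C=0 D=0 ZF=0 PC=7
Step 8: PC=7 exec 'ADD C, 5'. After: A=5 B=12 C=5 D=0 ZF=0 PC=8
Step 9: PC=8 exec 'ADD A, 3'. After: A=8 B=12 C=5 D=0 ZF=0 PC=9
Step 10: PC=9 exec 'ADD C, 4'. After: A=8 B=12 C=9 D=0 ZF=0 PC=10
Step 11: PC=10 exec 'ADD B, 5'. After: A=8 B=17 C=9 D=0 ZF=0 PC=11
Step 12: PC=11 exec 'ADD D, 2'. After: A=8 B=17 C=9 D=2 ZF=0 PC=12
Step 13: PC=12 exec 'ADD B, 1'. After: A=8 B=18 C=9 D=2 ZF=0 PC=13
Step 14: PC=13 exec 'ADD B, 5'. After: A=8 B=23 C=9 D=2 ZF=0 PC=14
Step 15: PC=14 exec 'HALT'. After: A=8 B=23 C=9 D=2 ZF=0 PC=14 HALTED

Answer: 8 23 9 2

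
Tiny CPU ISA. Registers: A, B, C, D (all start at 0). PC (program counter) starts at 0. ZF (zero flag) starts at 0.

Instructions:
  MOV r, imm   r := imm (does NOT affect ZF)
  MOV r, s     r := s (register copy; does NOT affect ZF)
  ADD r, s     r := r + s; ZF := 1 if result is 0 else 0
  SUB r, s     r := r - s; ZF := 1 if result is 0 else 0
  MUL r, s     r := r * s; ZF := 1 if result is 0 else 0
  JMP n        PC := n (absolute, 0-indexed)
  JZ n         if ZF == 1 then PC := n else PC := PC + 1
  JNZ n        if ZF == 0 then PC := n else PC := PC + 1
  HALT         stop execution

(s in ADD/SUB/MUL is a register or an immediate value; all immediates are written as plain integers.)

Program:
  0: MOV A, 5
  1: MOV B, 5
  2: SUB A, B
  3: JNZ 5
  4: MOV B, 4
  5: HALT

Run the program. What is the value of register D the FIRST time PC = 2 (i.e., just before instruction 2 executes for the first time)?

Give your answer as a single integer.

Step 1: PC=0 exec 'MOV A, 5'. After: A=5 B=0 C=0 D=0 ZF=0 PC=1
Step 2: PC=1 exec 'MOV B, 5'. After: A=5 B=5 C=0 D=0 ZF=0 PC=2
First time PC=2: D=0

0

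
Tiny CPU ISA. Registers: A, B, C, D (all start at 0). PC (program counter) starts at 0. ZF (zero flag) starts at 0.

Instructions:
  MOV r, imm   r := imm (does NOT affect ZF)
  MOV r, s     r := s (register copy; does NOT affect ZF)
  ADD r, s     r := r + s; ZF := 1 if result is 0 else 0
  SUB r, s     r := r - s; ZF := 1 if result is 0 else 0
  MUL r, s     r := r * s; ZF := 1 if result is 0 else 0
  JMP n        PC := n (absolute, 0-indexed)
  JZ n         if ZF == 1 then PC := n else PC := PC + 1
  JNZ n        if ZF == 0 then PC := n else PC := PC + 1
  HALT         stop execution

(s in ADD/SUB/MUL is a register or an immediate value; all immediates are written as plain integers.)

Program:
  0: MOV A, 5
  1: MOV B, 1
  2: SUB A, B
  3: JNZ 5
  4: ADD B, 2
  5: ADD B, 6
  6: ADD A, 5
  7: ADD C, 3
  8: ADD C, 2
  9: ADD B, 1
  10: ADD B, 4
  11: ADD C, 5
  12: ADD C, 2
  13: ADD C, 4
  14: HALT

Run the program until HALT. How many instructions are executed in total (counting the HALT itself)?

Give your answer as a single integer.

Answer: 14

Derivation:
Step 1: PC=0 exec 'MOV A, 5'. After: A=5 B=0 C=0 D=0 ZF=0 PC=1
Step 2: PC=1 exec 'MOV B, 1'. After: A=5 B=1 C=0 D=0 ZF=0 PC=2
Step 3: PC=2 exec 'SUB A, B'. After: A=4 B=1 C=0 D=0 ZF=0 PC=3
Step 4: PC=3 exec 'JNZ 5'. After: A=4 B=1 C=0 D=0 ZF=0 PC=5
Step 5: PC=5 exec 'ADD B, 6'. After: A=4 B=7 C=0 D=0 ZF=0 PC=6
Step 6: PC=6 exec 'ADD A, 5'. After: A=9 B=7 C=0 D=0 ZF=0 PC=7
Step 7: PC=7 exec 'ADD C, 3'. After: A=9 B=7 C=3 D=0 ZF=0 PC=8
Step 8: PC=8 exec 'ADD C, 2'. After: A=9 B=7 C=5 D=0 ZF=0 PC=9
Step 9: PC=9 exec 'ADD B, 1'. After: A=9 B=8 C=5 D=0 ZF=0 PC=10
Step 10: PC=10 exec 'ADD B, 4'. After: A=9 B=12 C=5 D=0 ZF=0 PC=11
Step 11: PC=11 exec 'ADD C, 5'. After: A=9 B=12 C=10 D=0 ZF=0 PC=12
Step 12: PC=12 exec 'ADD C, 2'. After: A=9 B=12 C=12 D=0 ZF=0 PC=13
Step 13: PC=13 exec 'ADD C, 4'. After: A=9 B=12 C=16 D=0 ZF=0 PC=14
Step 14: PC=14 exec 'HALT'. After: A=9 B=12 C=16 D=0 ZF=0 PC=14 HALTED
Total instructions executed: 14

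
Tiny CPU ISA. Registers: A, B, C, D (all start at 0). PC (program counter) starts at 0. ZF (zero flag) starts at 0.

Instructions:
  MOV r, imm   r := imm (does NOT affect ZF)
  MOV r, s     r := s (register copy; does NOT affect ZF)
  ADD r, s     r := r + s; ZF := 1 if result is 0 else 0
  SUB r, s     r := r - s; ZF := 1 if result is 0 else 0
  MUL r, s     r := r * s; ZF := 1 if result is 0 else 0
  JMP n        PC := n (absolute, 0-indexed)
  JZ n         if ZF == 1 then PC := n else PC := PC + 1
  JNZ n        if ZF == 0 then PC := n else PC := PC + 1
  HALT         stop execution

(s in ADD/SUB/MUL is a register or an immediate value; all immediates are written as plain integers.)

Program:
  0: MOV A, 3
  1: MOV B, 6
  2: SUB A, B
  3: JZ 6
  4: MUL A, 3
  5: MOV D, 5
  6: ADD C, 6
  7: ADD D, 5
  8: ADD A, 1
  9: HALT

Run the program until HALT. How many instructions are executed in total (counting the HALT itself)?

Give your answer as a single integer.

Answer: 10

Derivation:
Step 1: PC=0 exec 'MOV A, 3'. After: A=3 B=0 C=0 D=0 ZF=0 PC=1
Step 2: PC=1 exec 'MOV B, 6'. After: A=3 B=6 C=0 D=0 ZF=0 PC=2
Step 3: PC=2 exec 'SUB A, B'. After: A=-3 B=6 C=0 D=0 ZF=0 PC=3
Step 4: PC=3 exec 'JZ 6'. After: A=-3 B=6 C=0 D=0 ZF=0 PC=4
Step 5: PC=4 exec 'MUL A, 3'. After: A=-9 B=6 C=0 D=0 ZF=0 PC=5
Step 6: PC=5 exec 'MOV D, 5'. After: A=-9 B=6 C=0 D=5 ZF=0 PC=6
Step 7: PC=6 exec 'ADD C, 6'. After: A=-9 B=6 C=6 D=5 ZF=0 PC=7
Step 8: PC=7 exec 'ADD D, 5'. After: A=-9 B=6 C=6 D=10 ZF=0 PC=8
Step 9: PC=8 exec 'ADD A, 1'. After: A=-8 B=6 C=6 D=10 ZF=0 PC=9
Step 10: PC=9 exec 'HALT'. After: A=-8 B=6 C=6 D=10 ZF=0 PC=9 HALTED
Total instructions executed: 10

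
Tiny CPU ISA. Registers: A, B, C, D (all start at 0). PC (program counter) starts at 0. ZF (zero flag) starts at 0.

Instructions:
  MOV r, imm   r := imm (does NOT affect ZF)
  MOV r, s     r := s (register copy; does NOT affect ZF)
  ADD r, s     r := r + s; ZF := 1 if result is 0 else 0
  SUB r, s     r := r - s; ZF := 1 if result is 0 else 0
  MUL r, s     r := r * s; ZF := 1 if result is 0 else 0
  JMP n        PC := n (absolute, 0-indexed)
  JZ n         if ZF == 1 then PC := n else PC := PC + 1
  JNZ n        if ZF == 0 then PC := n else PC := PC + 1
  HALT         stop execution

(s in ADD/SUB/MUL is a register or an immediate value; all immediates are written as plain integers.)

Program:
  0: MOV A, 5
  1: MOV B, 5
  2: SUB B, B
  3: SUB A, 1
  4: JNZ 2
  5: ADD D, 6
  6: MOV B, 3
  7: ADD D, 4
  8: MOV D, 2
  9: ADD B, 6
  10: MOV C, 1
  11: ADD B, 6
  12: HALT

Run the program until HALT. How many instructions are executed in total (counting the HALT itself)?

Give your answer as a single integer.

Answer: 25

Derivation:
Step 1: PC=0 exec 'MOV A, 5'. After: A=5 B=0 C=0 D=0 ZF=0 PC=1
Step 2: PC=1 exec 'MOV B, 5'. After: A=5 B=5 C=0 D=0 ZF=0 PC=2
Step 3: PC=2 exec 'SUB B, B'. After: A=5 B=0 C=0 D=0 ZF=1 PC=3
Step 4: PC=3 exec 'SUB A, 1'. After: A=4 B=0 C=0 D=0 ZF=0 PC=4
Step 5: PC=4 exec 'JNZ 2'. After: A=4 B=0 C=0 D=0 ZF=0 PC=2
Step 6: PC=2 exec 'SUB B, B'. After: A=4 B=0 C=0 D=0 ZF=1 PC=3
Step 7: PC=3 exec 'SUB A, 1'. After: A=3 B=0 C=0 D=0 ZF=0 PC=4
Step 8: PC=4 exec 'JNZ 2'. After: A=3 B=0 C=0 D=0 ZF=0 PC=2
Step 9: PC=2 exec 'SUB B, B'. After: A=3 B=0 C=0 D=0 ZF=1 PC=3
Step 10: PC=3 exec 'SUB A, 1'. After: A=2 B=0 C=0 D=0 ZF=0 PC=4
Step 11: PC=4 exec 'JNZ 2'. After: A=2 B=0 C=0 D=0 ZF=0 PC=2
Step 12: PC=2 exec 'SUB B, B'. After: A=2 B=0 C=0 D=0 ZF=1 PC=3
Step 13: PC=3 exec 'SUB A, 1'. After: A=1 B=0 C=0 D=0 ZF=0 PC=4
Step 14: PC=4 exec 'JNZ 2'. After: A=1 B=0 C=0 D=0 ZF=0 PC=2
Step 15: PC=2 exec 'SUB B, B'. After: A=1 B=0 C=0 D=0 ZF=1 PC=3
Step 16: PC=3 exec 'SUB A, 1'. After: A=0 B=0 C=0 D=0 ZF=1 PC=4
Step 17: PC=4 exec 'JNZ 2'. After: A=0 B=0 C=0 D=0 ZF=1 PC=5
Step 18: PC=5 exec 'ADD D, 6'. After: A=0 B=0 C=0 D=6 ZF=0 PC=6
Step 19: PC=6 exec 'MOV B, 3'. After: A=0 B=3 C=0 D=6 ZF=0 PC=7
Step 20: PC=7 exec 'ADD D, 4'. After: A=0 B=3 C=0 D=10 ZF=0 PC=8
Step 21: PC=8 exec 'MOV D, 2'. After: A=0 B=3 C=0 D=2 ZF=0 PC=9
Step 22: PC=9 exec 'ADD B, 6'. After: A=0 B=9 C=0 D=2 ZF=0 PC=10
Step 23: PC=10 exec 'MOV C, 1'. After: A=0 B=9 C=1 D=2 ZF=0 PC=11
Step 24: PC=11 exec 'ADD B, 6'. After: A=0 B=15 C=1 D=2 ZF=0 PC=12
Step 25: PC=12 exec 'HALT'. After: A=0 B=15 C=1 D=2 ZF=0 PC=12 HALTED
Total instructions executed: 25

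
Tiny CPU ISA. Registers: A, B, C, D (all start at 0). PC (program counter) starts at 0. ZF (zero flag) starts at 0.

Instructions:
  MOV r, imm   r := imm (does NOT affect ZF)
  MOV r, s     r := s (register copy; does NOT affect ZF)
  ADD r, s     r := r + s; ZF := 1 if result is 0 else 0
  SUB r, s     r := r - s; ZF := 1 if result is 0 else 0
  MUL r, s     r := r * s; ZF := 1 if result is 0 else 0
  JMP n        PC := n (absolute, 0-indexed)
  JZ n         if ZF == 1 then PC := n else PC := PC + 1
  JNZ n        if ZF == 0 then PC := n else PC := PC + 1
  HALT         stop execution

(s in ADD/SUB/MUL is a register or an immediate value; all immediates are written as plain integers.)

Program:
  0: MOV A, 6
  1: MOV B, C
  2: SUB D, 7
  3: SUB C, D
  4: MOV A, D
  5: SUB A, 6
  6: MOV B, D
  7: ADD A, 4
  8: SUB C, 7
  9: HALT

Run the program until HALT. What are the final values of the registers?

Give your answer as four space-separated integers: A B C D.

Step 1: PC=0 exec 'MOV A, 6'. After: A=6 B=0 C=0 D=0 ZF=0 PC=1
Step 2: PC=1 exec 'MOV B, C'. After: A=6 B=0 C=0 D=0 ZF=0 PC=2
Step 3: PC=2 exec 'SUB D, 7'. After: A=6 B=0 C=0 D=-7 ZF=0 PC=3
Step 4: PC=3 exec 'SUB C, D'. After: A=6 B=0 C=7 D=-7 ZF=0 PC=4
Step 5: PC=4 exec 'MOV A, D'. After: A=-7 B=0 C=7 D=-7 ZF=0 PC=5
Step 6: PC=5 exec 'SUB A, 6'. After: A=-13 B=0 C=7 D=-7 ZF=0 PC=6
Step 7: PC=6 exec 'MOV B, D'. After: A=-13 B=-7 C=7 D=-7 ZF=0 PC=7
Step 8: PC=7 exec 'ADD A, 4'. After: A=-9 B=-7 C=7 D=-7 ZF=0 PC=8
Step 9: PC=8 exec 'SUB C, 7'. After: A=-9 B=-7 C=0 D=-7 ZF=1 PC=9
Step 10: PC=9 exec 'HALT'. After: A=-9 B=-7 C=0 D=-7 ZF=1 PC=9 HALTED

Answer: -9 -7 0 -7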